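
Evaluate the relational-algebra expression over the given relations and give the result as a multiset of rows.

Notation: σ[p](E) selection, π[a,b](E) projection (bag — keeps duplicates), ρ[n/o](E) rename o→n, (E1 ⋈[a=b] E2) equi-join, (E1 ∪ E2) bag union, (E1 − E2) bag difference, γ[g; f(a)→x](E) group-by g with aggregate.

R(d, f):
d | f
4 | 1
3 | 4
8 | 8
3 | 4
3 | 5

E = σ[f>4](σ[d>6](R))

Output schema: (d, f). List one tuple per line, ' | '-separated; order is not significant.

Subexpression sizes:
  R → 5
  σ[d>6](R) → 1
  σ[f>4](σ[d>6](R)) → 1

== RESULT ==
d | f
8 | 8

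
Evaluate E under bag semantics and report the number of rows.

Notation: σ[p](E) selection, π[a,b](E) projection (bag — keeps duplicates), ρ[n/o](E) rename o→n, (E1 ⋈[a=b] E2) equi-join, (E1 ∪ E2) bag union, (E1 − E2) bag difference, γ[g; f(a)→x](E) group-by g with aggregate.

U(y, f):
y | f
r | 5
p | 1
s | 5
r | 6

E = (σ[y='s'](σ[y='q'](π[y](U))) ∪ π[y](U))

Subexpression sizes:
  U → 4
  π[y](U) → 4
  σ[y='q'](π[y](U)) → 0
  σ[y='s'](σ[y='q'](π[y](U))) → 0
  U → 4
  π[y](U) → 4
  (σ[y='s'](σ[y='q'](π[y](U))) ∪ π[y](U)) → 4

|E| = 4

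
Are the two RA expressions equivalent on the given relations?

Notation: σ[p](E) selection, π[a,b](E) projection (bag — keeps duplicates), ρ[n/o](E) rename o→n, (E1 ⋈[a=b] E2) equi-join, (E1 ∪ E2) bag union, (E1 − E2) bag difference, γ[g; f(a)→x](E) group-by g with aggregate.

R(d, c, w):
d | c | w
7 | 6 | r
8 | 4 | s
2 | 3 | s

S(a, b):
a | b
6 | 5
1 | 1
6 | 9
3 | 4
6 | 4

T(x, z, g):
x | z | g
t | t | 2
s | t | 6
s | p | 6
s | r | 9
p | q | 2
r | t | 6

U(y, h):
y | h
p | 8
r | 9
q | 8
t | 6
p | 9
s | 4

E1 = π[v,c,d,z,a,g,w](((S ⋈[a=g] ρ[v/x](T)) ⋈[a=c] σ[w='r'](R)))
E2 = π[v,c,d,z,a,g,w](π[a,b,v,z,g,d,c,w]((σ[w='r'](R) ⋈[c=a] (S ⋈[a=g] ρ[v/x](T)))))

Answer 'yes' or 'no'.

E1 per-node cardinality:
  S → 5
  T → 6
  ρ[v/x](T) → 6
  (S ⋈[a=g] ρ[v/x](T)) → 9
  R → 3
  σ[w='r'](R) → 1
  ((S ⋈[a=g] ρ[v/x](T)) ⋈[a=c] σ[w='r'](R)) → 9
  π[v,c,d,z,a,g,w](((S ⋈[a=g] ρ[v/x](T)) ⋈[a=c] σ[w='r'](R))) → 9
E2 per-node cardinality:
  R → 3
  σ[w='r'](R) → 1
  S → 5
  T → 6
  ρ[v/x](T) → 6
  (S ⋈[a=g] ρ[v/x](T)) → 9
  (σ[w='r'](R) ⋈[c=a] (S ⋈[a=g] ρ[v/x](T))) → 9
  π[a,b,v,z,g,d,c,w]((σ[w='r'](R) ⋈[c=a] (S ⋈[a=g] ρ[v/x](T)))) → 9
  π[v,c,d,z,a,g,w](π[a,b,v,z,g,d,c,w]((σ[w='r'](R) ⋈[c=a] (S ⋈[a=g] ρ[v/x](T))))) → 9

E1 and E2 produce the same multiset:
v | c | d | z | a | g | w
r | 6 | 7 | t | 6 | 6 | r
r | 6 | 7 | t | 6 | 6 | r
r | 6 | 7 | t | 6 | 6 | r
s | 6 | 7 | p | 6 | 6 | r
s | 6 | 7 | p | 6 | 6 | r
s | 6 | 7 | p | 6 | 6 | r
s | 6 | 7 | t | 6 | 6 | r
s | 6 | 7 | t | 6 | 6 | r
s | 6 | 7 | t | 6 | 6 | r

yes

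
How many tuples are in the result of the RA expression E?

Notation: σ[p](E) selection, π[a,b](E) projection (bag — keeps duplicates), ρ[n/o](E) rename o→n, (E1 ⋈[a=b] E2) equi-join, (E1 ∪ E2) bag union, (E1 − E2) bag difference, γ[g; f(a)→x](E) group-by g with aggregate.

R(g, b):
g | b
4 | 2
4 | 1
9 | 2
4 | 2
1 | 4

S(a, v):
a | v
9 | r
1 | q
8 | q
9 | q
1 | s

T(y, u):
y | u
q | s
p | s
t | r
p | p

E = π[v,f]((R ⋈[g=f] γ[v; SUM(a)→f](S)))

Subexpression sizes:
  R → 5
  S → 5
  γ[v; SUM(a)→f](S) → 3
  (R ⋈[g=f] γ[v; SUM(a)→f](S)) → 2
  π[v,f]((R ⋈[g=f] γ[v; SUM(a)→f](S))) → 2

|E| = 2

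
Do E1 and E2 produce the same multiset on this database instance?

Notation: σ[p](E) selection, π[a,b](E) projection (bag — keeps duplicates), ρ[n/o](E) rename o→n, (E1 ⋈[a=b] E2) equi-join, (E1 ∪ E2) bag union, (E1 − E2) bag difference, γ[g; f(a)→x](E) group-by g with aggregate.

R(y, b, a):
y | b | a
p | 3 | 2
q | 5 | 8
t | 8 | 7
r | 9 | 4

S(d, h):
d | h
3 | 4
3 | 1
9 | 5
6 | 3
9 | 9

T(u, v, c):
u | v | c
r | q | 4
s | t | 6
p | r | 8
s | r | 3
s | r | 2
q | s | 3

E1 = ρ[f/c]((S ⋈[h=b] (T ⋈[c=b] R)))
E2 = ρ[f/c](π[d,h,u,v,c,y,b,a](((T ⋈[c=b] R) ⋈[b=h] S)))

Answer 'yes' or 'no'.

E1 row counts bottom-up:
  S → 5
  T → 6
  R → 4
  (T ⋈[c=b] R) → 3
  (S ⋈[h=b] (T ⋈[c=b] R)) → 2
  ρ[f/c]((S ⋈[h=b] (T ⋈[c=b] R))) → 2
E2 row counts bottom-up:
  T → 6
  R → 4
  (T ⋈[c=b] R) → 3
  S → 5
  ((T ⋈[c=b] R) ⋈[b=h] S) → 2
  π[d,h,u,v,c,y,b,a](((T ⋈[c=b] R) ⋈[b=h] S)) → 2
  ρ[f/c](π[d,h,u,v,c,y,b,a](((T ⋈[c=b] R) ⋈[b=h] S))) → 2

E1 and E2 produce the same multiset:
d | h | u | v | f | y | b | a
6 | 3 | q | s | 3 | p | 3 | 2
6 | 3 | s | r | 3 | p | 3 | 2

yes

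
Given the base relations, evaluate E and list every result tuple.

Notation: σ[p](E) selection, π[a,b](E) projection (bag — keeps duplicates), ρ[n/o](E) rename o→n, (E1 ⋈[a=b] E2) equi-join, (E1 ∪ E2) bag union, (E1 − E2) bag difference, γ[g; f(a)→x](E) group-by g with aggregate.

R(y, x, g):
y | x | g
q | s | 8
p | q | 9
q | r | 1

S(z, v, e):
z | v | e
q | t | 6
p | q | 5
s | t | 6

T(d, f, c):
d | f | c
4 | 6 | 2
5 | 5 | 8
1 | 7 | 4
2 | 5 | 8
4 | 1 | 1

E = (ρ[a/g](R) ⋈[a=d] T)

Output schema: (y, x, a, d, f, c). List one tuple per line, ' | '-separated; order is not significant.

Per-node cardinality:
  R → 3
  ρ[a/g](R) → 3
  T → 5
  (ρ[a/g](R) ⋈[a=d] T) → 1

== RESULT ==
y | x | a | d | f | c
q | r | 1 | 1 | 7 | 4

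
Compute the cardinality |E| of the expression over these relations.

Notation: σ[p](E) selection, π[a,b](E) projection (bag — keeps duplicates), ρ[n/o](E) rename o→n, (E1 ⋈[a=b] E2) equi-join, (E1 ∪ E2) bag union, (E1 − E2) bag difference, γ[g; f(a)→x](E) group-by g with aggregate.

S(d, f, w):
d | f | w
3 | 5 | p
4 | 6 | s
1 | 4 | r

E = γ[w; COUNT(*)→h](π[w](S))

Row counts bottom-up:
  S → 3
  π[w](S) → 3
  γ[w; COUNT(*)→h](π[w](S)) → 3

|E| = 3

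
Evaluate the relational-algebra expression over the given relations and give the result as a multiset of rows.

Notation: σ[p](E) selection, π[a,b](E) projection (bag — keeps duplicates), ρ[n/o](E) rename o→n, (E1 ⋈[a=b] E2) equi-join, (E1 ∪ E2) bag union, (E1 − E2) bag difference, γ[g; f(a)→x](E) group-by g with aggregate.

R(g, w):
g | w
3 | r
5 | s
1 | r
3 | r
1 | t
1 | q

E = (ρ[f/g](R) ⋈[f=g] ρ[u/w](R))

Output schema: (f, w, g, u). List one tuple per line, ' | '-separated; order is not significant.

Per-node cardinality:
  R → 6
  ρ[f/g](R) → 6
  R → 6
  ρ[u/w](R) → 6
  (ρ[f/g](R) ⋈[f=g] ρ[u/w](R)) → 14

== RESULT ==
f | w | g | u
1 | q | 1 | q
1 | q | 1 | r
1 | q | 1 | t
1 | r | 1 | q
1 | r | 1 | r
1 | r | 1 | t
1 | t | 1 | q
1 | t | 1 | r
1 | t | 1 | t
3 | r | 3 | r
3 | r | 3 | r
3 | r | 3 | r
3 | r | 3 | r
5 | s | 5 | s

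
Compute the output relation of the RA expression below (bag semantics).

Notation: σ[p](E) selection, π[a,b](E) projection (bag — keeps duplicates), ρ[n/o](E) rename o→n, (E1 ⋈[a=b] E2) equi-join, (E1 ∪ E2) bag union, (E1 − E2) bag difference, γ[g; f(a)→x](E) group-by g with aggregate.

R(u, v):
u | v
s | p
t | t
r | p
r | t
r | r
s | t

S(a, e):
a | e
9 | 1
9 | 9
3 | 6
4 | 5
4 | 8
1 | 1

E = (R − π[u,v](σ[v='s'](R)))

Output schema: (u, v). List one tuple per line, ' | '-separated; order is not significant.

Stepwise |·|:
  R → 6
  R → 6
  σ[v='s'](R) → 0
  π[u,v](σ[v='s'](R)) → 0
  (R − π[u,v](σ[v='s'](R))) → 6

== RESULT ==
u | v
r | p
r | r
r | t
s | p
s | t
t | t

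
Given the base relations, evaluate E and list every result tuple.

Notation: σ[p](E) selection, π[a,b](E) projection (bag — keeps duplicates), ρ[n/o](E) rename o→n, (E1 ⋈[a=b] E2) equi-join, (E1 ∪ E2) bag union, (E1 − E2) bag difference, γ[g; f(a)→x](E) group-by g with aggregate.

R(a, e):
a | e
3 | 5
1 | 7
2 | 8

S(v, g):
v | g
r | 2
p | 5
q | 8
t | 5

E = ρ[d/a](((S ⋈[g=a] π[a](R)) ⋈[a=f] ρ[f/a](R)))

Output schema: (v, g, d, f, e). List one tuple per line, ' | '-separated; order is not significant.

Stepwise |·|:
  S → 4
  R → 3
  π[a](R) → 3
  (S ⋈[g=a] π[a](R)) → 1
  R → 3
  ρ[f/a](R) → 3
  ((S ⋈[g=a] π[a](R)) ⋈[a=f] ρ[f/a](R)) → 1
  ρ[d/a](((S ⋈[g=a] π[a](R)) ⋈[a=f] ρ[f/a](R))) → 1

== RESULT ==
v | g | d | f | e
r | 2 | 2 | 2 | 8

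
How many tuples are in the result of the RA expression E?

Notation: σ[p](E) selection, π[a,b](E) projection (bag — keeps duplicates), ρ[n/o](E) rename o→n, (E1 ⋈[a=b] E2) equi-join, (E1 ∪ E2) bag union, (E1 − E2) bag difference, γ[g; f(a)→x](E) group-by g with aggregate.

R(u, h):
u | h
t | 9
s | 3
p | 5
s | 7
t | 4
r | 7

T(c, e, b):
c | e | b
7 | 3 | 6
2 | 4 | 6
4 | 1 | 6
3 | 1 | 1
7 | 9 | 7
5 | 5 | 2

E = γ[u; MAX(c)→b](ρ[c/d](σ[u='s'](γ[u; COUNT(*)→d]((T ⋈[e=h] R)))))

Row counts bottom-up:
  T → 6
  R → 6
  (T ⋈[e=h] R) → 4
  γ[u; COUNT(*)→d]((T ⋈[e=h] R)) → 3
  σ[u='s'](γ[u; COUNT(*)→d]((T ⋈[e=h] R))) → 1
  ρ[c/d](σ[u='s'](γ[u; COUNT(*)→d]((T ⋈[e=h] R)))) → 1
  γ[u; MAX(c)→b](ρ[c/d](σ[u='s'](γ[u; COUNT(*)→d]((T ⋈[e=h] R))))) → 1

|E| = 1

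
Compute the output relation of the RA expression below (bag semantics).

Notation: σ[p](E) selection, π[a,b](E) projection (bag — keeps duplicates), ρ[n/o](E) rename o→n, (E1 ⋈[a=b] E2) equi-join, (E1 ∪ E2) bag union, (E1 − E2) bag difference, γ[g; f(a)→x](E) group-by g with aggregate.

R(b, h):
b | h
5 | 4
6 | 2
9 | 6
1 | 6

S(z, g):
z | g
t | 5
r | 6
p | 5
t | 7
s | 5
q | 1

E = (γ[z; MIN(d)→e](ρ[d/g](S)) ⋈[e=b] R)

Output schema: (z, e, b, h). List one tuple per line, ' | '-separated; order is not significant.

Subexpression sizes:
  S → 6
  ρ[d/g](S) → 6
  γ[z; MIN(d)→e](ρ[d/g](S)) → 5
  R → 4
  (γ[z; MIN(d)→e](ρ[d/g](S)) ⋈[e=b] R) → 5

== RESULT ==
z | e | b | h
p | 5 | 5 | 4
q | 1 | 1 | 6
r | 6 | 6 | 2
s | 5 | 5 | 4
t | 5 | 5 | 4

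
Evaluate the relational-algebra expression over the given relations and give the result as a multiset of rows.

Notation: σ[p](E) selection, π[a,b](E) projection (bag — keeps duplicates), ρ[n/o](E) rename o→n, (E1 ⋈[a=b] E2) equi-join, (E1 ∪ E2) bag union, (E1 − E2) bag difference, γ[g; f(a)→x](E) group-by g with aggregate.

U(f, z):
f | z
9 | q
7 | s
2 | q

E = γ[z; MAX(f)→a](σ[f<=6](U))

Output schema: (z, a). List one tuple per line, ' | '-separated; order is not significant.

Per-node cardinality:
  U → 3
  σ[f<=6](U) → 1
  γ[z; MAX(f)→a](σ[f<=6](U)) → 1

== RESULT ==
z | a
q | 2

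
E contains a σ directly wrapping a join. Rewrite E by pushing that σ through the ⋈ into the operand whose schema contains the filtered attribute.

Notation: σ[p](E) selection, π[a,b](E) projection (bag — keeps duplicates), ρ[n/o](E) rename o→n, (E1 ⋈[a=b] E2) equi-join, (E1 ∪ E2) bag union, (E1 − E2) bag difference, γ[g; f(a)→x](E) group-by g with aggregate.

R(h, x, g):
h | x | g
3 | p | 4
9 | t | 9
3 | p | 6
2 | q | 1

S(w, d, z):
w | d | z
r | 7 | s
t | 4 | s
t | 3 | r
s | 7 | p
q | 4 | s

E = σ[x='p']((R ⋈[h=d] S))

σ filters on x, owned by the left side.
E' = (σ[x='p'](R) ⋈[h=d] S)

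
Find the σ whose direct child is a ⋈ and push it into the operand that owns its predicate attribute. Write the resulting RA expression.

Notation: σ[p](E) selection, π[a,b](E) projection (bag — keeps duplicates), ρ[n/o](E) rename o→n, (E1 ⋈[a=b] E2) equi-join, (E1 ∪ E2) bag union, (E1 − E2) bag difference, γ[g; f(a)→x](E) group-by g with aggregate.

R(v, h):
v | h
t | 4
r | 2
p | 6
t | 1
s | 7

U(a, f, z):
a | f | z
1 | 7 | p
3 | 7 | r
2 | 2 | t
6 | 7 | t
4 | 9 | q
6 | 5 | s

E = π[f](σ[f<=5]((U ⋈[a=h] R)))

σ filters on f, owned by the left side.
E' = π[f]((σ[f<=5](U) ⋈[a=h] R))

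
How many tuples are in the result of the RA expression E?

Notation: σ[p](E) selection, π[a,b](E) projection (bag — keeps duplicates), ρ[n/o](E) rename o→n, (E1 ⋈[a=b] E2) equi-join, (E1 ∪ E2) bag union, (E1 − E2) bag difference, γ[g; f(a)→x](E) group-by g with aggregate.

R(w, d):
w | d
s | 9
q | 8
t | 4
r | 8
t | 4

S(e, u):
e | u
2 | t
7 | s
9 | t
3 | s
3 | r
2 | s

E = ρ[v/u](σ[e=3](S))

Row counts bottom-up:
  S → 6
  σ[e=3](S) → 2
  ρ[v/u](σ[e=3](S)) → 2

|E| = 2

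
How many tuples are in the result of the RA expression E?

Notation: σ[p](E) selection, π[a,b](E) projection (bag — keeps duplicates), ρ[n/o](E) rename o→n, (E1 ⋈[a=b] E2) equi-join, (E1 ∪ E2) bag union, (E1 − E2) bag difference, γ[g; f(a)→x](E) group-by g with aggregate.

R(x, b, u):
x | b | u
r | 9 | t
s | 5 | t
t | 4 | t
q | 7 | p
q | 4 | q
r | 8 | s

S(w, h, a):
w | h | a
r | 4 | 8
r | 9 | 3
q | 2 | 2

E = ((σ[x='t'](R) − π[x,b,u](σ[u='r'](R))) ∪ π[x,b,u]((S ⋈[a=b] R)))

Stepwise |·|:
  R → 6
  σ[x='t'](R) → 1
  R → 6
  σ[u='r'](R) → 0
  π[x,b,u](σ[u='r'](R)) → 0
  (σ[x='t'](R) − π[x,b,u](σ[u='r'](R))) → 1
  S → 3
  R → 6
  (S ⋈[a=b] R) → 1
  π[x,b,u]((S ⋈[a=b] R)) → 1
  ((σ[x='t'](R) − π[x,b,u](σ[u='r'](R))) ∪ π[x,b,u]((S ⋈[a=b] R))) → 2

|E| = 2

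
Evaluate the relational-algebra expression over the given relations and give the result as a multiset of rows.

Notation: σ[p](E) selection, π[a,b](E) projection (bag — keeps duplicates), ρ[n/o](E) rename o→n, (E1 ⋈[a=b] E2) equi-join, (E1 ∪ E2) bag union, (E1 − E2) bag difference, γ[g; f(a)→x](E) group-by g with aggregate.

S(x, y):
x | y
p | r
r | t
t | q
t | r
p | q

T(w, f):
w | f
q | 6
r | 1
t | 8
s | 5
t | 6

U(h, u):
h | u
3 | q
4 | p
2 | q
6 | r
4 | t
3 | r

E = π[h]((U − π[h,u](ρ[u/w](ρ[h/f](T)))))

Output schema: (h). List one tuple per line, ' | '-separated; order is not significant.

Subexpression sizes:
  U → 6
  T → 5
  ρ[h/f](T) → 5
  ρ[u/w](ρ[h/f](T)) → 5
  π[h,u](ρ[u/w](ρ[h/f](T))) → 5
  (U − π[h,u](ρ[u/w](ρ[h/f](T)))) → 6
  π[h]((U − π[h,u](ρ[u/w](ρ[h/f](T))))) → 6

== RESULT ==
h
2
3
3
4
4
6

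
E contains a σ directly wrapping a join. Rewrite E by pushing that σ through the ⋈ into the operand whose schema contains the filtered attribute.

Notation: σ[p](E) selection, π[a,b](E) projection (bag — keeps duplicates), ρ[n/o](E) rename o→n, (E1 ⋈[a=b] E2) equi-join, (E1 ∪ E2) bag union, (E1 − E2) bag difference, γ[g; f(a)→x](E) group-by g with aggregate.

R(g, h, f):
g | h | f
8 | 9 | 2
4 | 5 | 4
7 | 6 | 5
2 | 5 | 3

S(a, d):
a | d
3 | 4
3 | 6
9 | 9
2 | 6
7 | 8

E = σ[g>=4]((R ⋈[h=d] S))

σ filters on g, owned by the left side.
E' = (σ[g>=4](R) ⋈[h=d] S)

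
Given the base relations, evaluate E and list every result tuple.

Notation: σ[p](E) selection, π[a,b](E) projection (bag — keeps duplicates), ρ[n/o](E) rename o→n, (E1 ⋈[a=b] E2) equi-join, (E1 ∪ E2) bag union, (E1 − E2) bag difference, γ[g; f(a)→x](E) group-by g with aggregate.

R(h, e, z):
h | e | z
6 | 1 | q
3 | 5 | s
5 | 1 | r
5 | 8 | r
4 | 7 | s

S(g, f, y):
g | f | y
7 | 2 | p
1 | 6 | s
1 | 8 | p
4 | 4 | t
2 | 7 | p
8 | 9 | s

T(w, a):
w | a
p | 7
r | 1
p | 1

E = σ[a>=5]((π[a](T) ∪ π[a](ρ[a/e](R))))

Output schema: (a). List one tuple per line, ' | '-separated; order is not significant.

Row counts bottom-up:
  T → 3
  π[a](T) → 3
  R → 5
  ρ[a/e](R) → 5
  π[a](ρ[a/e](R)) → 5
  (π[a](T) ∪ π[a](ρ[a/e](R))) → 8
  σ[a>=5]((π[a](T) ∪ π[a](ρ[a/e](R)))) → 4

== RESULT ==
a
5
7
7
8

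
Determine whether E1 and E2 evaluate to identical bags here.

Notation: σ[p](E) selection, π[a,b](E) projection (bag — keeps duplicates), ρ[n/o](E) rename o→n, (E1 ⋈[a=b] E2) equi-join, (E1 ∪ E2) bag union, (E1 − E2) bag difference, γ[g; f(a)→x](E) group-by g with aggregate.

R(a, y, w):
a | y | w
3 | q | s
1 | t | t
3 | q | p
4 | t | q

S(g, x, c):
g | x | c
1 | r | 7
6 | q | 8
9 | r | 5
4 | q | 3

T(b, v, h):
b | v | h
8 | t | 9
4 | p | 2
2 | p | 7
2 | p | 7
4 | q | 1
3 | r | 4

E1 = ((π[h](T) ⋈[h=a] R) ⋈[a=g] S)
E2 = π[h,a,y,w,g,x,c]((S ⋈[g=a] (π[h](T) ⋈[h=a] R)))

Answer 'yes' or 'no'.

E1 subexpression sizes:
  T → 6
  π[h](T) → 6
  R → 4
  (π[h](T) ⋈[h=a] R) → 2
  S → 4
  ((π[h](T) ⋈[h=a] R) ⋈[a=g] S) → 2
E2 subexpression sizes:
  S → 4
  T → 6
  π[h](T) → 6
  R → 4
  (π[h](T) ⋈[h=a] R) → 2
  (S ⋈[g=a] (π[h](T) ⋈[h=a] R)) → 2
  π[h,a,y,w,g,x,c]((S ⋈[g=a] (π[h](T) ⋈[h=a] R))) → 2

E1 and E2 produce the same multiset:
h | a | y | w | g | x | c
1 | 1 | t | t | 1 | r | 7
4 | 4 | t | q | 4 | q | 3

yes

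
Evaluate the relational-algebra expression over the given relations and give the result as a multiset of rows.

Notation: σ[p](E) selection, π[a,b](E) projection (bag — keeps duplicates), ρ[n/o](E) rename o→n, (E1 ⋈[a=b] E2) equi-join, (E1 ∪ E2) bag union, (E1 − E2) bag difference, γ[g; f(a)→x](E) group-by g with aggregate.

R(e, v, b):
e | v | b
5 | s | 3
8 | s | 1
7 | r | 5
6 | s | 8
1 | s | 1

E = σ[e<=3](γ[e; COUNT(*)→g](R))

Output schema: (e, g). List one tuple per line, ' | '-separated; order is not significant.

Per-node cardinality:
  R → 5
  γ[e; COUNT(*)→g](R) → 5
  σ[e<=3](γ[e; COUNT(*)→g](R)) → 1

== RESULT ==
e | g
1 | 1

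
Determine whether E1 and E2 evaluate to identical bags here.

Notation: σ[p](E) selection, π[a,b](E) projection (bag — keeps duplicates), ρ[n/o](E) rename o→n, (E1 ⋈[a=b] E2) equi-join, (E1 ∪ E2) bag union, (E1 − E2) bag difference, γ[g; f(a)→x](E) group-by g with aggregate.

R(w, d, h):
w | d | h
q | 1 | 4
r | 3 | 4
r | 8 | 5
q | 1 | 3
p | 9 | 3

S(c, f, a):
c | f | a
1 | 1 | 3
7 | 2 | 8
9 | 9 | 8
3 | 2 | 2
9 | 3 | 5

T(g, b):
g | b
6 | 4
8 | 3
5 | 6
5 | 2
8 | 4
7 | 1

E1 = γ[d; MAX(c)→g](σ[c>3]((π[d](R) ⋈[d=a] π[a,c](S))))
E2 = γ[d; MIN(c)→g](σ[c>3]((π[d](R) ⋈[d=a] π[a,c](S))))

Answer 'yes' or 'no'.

E1 subexpression sizes:
  R → 5
  π[d](R) → 5
  S → 5
  π[a,c](S) → 5
  (π[d](R) ⋈[d=a] π[a,c](S)) → 3
  σ[c>3]((π[d](R) ⋈[d=a] π[a,c](S))) → 2
  γ[d; MAX(c)→g](σ[c>3]((π[d](R) ⋈[d=a] π[a,c](S)))) → 1
E2 subexpression sizes:
  R → 5
  π[d](R) → 5
  S → 5
  π[a,c](S) → 5
  (π[d](R) ⋈[d=a] π[a,c](S)) → 3
  σ[c>3]((π[d](R) ⋈[d=a] π[a,c](S))) → 2
  γ[d; MIN(c)→g](σ[c>3]((π[d](R) ⋈[d=a] π[a,c](S)))) → 1

E1 result:
d | g
8 | 9
E2 result:
d | g
8 | 7
Witness: (8, 7) appears 0× in E1 but 1× in E2.

no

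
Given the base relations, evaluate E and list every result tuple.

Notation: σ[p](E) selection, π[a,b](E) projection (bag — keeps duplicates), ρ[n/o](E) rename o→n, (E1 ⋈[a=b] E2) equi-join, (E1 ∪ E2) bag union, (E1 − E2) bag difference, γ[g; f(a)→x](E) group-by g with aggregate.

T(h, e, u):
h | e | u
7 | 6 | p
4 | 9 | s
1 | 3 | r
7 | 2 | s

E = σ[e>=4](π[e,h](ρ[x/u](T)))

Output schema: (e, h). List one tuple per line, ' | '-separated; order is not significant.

Stepwise |·|:
  T → 4
  ρ[x/u](T) → 4
  π[e,h](ρ[x/u](T)) → 4
  σ[e>=4](π[e,h](ρ[x/u](T))) → 2

== RESULT ==
e | h
6 | 7
9 | 4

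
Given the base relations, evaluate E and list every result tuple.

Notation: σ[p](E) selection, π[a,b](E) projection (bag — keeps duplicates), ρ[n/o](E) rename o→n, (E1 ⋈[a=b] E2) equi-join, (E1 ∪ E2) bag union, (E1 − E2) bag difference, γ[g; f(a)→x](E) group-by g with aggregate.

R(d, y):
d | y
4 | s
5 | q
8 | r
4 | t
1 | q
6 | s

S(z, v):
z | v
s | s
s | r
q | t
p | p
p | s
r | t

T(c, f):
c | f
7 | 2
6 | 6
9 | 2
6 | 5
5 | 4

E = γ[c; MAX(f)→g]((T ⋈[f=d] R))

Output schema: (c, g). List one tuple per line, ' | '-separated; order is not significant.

Per-node cardinality:
  T → 5
  R → 6
  (T ⋈[f=d] R) → 4
  γ[c; MAX(f)→g]((T ⋈[f=d] R)) → 2

== RESULT ==
c | g
5 | 4
6 | 6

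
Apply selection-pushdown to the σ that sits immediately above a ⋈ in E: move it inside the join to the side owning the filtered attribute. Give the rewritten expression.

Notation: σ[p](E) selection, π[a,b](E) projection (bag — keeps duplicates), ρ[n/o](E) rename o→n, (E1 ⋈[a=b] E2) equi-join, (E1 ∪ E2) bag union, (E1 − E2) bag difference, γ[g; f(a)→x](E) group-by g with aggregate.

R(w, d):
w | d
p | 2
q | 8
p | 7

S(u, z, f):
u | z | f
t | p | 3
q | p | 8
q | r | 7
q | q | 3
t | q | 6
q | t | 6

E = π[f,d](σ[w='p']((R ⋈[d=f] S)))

σ filters on w, owned by the left side.
E' = π[f,d]((σ[w='p'](R) ⋈[d=f] S))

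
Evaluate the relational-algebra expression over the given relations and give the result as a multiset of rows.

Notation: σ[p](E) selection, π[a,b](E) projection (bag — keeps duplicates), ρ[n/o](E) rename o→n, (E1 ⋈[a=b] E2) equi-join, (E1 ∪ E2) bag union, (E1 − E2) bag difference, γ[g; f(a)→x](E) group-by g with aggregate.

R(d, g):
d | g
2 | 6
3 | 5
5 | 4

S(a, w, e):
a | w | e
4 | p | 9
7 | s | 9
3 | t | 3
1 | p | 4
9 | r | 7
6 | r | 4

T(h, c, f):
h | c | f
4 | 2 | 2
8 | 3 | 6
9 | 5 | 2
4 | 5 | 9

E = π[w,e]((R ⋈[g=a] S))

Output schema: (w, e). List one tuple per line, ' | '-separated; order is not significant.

Stepwise |·|:
  R → 3
  S → 6
  (R ⋈[g=a] S) → 2
  π[w,e]((R ⋈[g=a] S)) → 2

== RESULT ==
w | e
p | 9
r | 4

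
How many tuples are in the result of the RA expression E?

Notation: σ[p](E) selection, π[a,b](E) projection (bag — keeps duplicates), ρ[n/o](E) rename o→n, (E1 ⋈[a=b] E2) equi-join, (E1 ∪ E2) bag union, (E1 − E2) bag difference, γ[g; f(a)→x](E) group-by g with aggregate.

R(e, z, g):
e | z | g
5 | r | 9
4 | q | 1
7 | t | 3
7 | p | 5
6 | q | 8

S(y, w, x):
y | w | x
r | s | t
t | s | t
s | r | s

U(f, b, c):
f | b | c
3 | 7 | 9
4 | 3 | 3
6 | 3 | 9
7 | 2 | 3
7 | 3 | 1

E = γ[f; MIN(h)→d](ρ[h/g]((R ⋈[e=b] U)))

Row counts bottom-up:
  R → 5
  U → 5
  (R ⋈[e=b] U) → 2
  ρ[h/g]((R ⋈[e=b] U)) → 2
  γ[f; MIN(h)→d](ρ[h/g]((R ⋈[e=b] U))) → 1

|E| = 1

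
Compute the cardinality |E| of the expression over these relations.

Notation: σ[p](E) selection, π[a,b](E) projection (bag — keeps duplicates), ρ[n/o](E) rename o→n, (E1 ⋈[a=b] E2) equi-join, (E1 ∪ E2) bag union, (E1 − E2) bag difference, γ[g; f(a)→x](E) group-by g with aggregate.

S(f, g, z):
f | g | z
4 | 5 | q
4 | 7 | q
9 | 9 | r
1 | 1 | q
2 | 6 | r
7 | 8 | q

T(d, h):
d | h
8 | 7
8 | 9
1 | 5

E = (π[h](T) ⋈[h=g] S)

Subexpression sizes:
  T → 3
  π[h](T) → 3
  S → 6
  (π[h](T) ⋈[h=g] S) → 3

|E| = 3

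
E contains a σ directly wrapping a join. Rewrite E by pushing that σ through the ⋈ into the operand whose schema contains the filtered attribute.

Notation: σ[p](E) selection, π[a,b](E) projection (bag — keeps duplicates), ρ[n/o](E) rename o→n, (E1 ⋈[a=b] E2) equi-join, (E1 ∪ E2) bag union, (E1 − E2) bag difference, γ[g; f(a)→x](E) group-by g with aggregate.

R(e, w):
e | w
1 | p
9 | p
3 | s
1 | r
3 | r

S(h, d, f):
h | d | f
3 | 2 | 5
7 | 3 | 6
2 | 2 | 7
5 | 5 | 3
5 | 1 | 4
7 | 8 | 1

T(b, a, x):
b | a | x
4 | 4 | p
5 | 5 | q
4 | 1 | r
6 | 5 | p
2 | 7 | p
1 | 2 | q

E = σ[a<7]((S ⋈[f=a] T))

σ filters on a, owned by the right side.
E' = (S ⋈[f=a] σ[a<7](T))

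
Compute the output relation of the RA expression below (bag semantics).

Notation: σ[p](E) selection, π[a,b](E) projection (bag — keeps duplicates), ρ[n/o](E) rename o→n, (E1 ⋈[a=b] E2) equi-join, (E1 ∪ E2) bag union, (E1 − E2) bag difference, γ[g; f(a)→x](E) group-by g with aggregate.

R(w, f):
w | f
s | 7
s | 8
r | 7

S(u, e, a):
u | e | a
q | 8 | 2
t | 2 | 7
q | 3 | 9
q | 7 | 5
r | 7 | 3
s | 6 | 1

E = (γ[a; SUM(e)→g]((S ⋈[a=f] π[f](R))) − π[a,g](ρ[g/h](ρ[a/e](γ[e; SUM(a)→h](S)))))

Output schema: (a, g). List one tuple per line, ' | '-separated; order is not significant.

Row counts bottom-up:
  S → 6
  R → 3
  π[f](R) → 3
  (S ⋈[a=f] π[f](R)) → 2
  γ[a; SUM(e)→g]((S ⋈[a=f] π[f](R))) → 1
  S → 6
  γ[e; SUM(a)→h](S) → 5
  ρ[a/e](γ[e; SUM(a)→h](S)) → 5
  ρ[g/h](ρ[a/e](γ[e; SUM(a)→h](S))) → 5
  π[a,g](ρ[g/h](ρ[a/e](γ[e; SUM(a)→h](S)))) → 5
  (γ[a; SUM(e)→g]((S ⋈[a=f] π[f](R))) − π[a,g](ρ[g/h](ρ[a/e](γ[e; SUM(a)→h](S))))) → 1

== RESULT ==
a | g
7 | 4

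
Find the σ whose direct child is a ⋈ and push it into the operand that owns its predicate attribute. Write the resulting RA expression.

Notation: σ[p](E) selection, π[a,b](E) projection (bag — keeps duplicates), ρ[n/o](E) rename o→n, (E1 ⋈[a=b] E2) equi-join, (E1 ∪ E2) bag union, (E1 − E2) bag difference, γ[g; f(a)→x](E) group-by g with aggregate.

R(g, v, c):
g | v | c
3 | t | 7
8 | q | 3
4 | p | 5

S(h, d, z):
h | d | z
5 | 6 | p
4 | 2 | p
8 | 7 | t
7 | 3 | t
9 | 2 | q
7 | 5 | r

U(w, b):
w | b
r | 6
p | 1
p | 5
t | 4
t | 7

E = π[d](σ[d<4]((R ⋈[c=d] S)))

σ filters on d, owned by the right side.
E' = π[d]((R ⋈[c=d] σ[d<4](S)))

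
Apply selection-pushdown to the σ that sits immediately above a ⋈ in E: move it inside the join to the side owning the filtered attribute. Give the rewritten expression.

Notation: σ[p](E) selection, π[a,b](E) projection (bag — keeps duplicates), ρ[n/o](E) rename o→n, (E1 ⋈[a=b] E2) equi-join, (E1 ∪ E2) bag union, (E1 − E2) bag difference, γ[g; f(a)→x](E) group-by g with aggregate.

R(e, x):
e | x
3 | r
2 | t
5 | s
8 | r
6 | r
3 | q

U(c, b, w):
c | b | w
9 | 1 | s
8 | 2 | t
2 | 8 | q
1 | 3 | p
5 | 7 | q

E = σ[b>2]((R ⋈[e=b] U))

σ filters on b, owned by the right side.
E' = (R ⋈[e=b] σ[b>2](U))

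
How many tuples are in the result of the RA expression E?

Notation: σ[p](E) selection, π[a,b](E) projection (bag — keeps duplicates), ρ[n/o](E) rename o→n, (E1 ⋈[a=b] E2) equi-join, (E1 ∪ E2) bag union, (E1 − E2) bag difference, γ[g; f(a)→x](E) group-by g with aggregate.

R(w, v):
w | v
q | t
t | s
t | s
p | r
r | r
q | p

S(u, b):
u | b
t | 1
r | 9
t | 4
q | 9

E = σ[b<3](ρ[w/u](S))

Per-node cardinality:
  S → 4
  ρ[w/u](S) → 4
  σ[b<3](ρ[w/u](S)) → 1

|E| = 1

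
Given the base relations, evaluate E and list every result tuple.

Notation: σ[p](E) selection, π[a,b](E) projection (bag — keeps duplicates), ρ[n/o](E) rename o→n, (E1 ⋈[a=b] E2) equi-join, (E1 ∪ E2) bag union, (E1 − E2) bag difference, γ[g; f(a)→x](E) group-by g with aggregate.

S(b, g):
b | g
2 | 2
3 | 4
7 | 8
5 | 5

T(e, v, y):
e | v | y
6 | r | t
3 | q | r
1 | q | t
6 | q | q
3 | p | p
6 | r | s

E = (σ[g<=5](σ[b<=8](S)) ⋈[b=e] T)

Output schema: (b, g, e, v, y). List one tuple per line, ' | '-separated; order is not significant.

Per-node cardinality:
  S → 4
  σ[b<=8](S) → 4
  σ[g<=5](σ[b<=8](S)) → 3
  T → 6
  (σ[g<=5](σ[b<=8](S)) ⋈[b=e] T) → 2

== RESULT ==
b | g | e | v | y
3 | 4 | 3 | p | p
3 | 4 | 3 | q | r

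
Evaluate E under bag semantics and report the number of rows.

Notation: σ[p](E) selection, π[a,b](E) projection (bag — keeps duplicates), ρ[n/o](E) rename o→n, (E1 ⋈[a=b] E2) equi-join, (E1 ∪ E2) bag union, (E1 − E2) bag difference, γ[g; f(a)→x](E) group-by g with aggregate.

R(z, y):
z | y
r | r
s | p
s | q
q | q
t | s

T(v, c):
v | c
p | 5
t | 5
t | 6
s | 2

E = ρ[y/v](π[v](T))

Subexpression sizes:
  T → 4
  π[v](T) → 4
  ρ[y/v](π[v](T)) → 4

|E| = 4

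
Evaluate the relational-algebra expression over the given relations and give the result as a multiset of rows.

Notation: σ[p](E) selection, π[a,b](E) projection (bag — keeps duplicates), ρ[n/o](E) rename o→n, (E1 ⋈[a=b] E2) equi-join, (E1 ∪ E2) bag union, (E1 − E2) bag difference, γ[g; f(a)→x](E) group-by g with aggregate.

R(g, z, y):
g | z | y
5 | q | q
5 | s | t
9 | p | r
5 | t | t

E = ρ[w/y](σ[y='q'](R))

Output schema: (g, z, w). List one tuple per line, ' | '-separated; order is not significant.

Row counts bottom-up:
  R → 4
  σ[y='q'](R) → 1
  ρ[w/y](σ[y='q'](R)) → 1

== RESULT ==
g | z | w
5 | q | q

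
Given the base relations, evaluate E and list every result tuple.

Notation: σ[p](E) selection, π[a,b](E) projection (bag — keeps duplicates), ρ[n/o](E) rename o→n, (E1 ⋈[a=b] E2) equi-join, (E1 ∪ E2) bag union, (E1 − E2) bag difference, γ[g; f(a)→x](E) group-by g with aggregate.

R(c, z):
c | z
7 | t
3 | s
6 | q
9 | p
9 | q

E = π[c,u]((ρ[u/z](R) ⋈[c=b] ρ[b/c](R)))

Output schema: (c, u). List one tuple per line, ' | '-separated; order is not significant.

Stepwise |·|:
  R → 5
  ρ[u/z](R) → 5
  R → 5
  ρ[b/c](R) → 5
  (ρ[u/z](R) ⋈[c=b] ρ[b/c](R)) → 7
  π[c,u]((ρ[u/z](R) ⋈[c=b] ρ[b/c](R))) → 7

== RESULT ==
c | u
3 | s
6 | q
7 | t
9 | p
9 | p
9 | q
9 | q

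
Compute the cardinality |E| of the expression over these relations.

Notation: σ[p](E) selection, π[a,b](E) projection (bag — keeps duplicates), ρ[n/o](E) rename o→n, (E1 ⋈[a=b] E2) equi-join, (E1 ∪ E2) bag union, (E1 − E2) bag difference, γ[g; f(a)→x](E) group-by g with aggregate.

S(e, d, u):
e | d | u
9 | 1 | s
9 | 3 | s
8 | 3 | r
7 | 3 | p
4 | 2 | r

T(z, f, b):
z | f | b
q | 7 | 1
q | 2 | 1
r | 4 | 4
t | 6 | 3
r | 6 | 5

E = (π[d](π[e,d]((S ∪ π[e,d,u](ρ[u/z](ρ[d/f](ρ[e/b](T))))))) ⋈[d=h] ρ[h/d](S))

Per-node cardinality:
  S → 5
  T → 5
  ρ[e/b](T) → 5
  ρ[d/f](ρ[e/b](T)) → 5
  ρ[u/z](ρ[d/f](ρ[e/b](T))) → 5
  π[e,d,u](ρ[u/z](ρ[d/f](ρ[e/b](T)))) → 5
  (S ∪ π[e,d,u](ρ[u/z](ρ[d/f](ρ[e/b](T))))) → 10
  π[e,d]((S ∪ π[e,d,u](ρ[u/z](ρ[d/f](ρ[e/b](T)))))) → 10
  π[d](π[e,d]((S ∪ π[e,d,u](ρ[u/z](ρ[d/f](ρ[e/b](T))))))) → 10
  S → 5
  ρ[h/d](S) → 5
  (π[d](π[e,d]((S ∪ π[e,d,u](ρ[u/z](ρ[d/f](ρ[e/b](T))))))) ⋈[d=h] ρ[h/d](S)) → 12

|E| = 12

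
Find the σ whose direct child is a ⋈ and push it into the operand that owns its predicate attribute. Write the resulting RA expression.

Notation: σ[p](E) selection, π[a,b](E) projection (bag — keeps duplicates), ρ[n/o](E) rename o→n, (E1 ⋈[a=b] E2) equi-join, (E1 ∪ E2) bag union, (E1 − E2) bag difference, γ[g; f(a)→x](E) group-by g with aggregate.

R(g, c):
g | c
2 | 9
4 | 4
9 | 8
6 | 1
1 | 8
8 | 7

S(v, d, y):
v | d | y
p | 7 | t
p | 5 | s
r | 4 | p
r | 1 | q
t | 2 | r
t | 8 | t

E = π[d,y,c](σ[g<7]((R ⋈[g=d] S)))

σ filters on g, owned by the left side.
E' = π[d,y,c]((σ[g<7](R) ⋈[g=d] S))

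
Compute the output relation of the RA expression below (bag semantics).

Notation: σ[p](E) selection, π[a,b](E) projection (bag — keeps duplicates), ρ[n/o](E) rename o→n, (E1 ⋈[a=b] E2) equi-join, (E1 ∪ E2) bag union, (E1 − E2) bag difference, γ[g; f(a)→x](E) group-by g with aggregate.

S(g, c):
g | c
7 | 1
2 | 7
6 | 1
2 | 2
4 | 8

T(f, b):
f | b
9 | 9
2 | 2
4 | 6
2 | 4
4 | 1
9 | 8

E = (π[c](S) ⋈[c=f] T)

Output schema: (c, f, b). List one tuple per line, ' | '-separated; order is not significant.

Stepwise |·|:
  S → 5
  π[c](S) → 5
  T → 6
  (π[c](S) ⋈[c=f] T) → 2

== RESULT ==
c | f | b
2 | 2 | 2
2 | 2 | 4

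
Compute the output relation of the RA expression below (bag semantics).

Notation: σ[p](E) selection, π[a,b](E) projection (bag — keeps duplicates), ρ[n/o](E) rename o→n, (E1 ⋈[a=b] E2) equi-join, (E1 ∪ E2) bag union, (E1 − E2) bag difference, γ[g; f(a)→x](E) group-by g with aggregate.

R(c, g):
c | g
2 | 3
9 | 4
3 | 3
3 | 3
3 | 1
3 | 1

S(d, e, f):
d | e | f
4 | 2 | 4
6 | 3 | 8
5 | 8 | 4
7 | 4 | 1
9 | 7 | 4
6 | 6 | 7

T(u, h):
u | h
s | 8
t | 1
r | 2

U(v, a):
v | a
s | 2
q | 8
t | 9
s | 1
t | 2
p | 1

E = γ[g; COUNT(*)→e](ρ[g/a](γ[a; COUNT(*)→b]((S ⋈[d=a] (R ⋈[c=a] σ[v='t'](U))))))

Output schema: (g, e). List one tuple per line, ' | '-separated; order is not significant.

Subexpression sizes:
  S → 6
  R → 6
  U → 6
  σ[v='t'](U) → 2
  (R ⋈[c=a] σ[v='t'](U)) → 2
  (S ⋈[d=a] (R ⋈[c=a] σ[v='t'](U))) → 1
  γ[a; COUNT(*)→b]((S ⋈[d=a] (R ⋈[c=a] σ[v='t'](U)))) → 1
  ρ[g/a](γ[a; COUNT(*)→b]((S ⋈[d=a] (R ⋈[c=a] σ[v='t'](U))))) → 1
  γ[g; COUNT(*)→e](ρ[g/a](γ[a; COUNT(*)→b]((S ⋈[d=a] (R ⋈[c=a] σ[v='t'](U)))))) → 1

== RESULT ==
g | e
9 | 1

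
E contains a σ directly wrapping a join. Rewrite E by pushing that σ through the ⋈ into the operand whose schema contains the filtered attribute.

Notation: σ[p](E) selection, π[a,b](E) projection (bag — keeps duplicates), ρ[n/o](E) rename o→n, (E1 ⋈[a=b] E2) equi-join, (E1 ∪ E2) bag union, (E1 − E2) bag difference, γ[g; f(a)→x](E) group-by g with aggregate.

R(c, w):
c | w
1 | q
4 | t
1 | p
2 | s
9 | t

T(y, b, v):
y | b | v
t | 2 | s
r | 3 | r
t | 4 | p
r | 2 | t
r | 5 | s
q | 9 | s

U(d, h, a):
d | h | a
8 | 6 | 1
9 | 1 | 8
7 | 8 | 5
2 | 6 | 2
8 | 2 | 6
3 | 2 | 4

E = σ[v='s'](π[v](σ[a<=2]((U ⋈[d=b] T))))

σ filters on a, owned by the left side.
E' = σ[v='s'](π[v]((σ[a<=2](U) ⋈[d=b] T)))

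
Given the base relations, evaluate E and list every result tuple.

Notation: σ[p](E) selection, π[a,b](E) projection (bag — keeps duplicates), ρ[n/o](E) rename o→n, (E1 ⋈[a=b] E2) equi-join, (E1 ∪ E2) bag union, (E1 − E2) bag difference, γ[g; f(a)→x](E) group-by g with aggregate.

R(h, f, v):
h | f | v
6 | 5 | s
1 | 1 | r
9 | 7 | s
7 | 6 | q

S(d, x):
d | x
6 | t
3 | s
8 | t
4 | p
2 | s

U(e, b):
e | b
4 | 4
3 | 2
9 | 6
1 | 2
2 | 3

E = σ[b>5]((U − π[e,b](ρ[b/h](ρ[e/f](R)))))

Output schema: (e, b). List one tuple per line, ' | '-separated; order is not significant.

Subexpression sizes:
  U → 5
  R → 4
  ρ[e/f](R) → 4
  ρ[b/h](ρ[e/f](R)) → 4
  π[e,b](ρ[b/h](ρ[e/f](R))) → 4
  (U − π[e,b](ρ[b/h](ρ[e/f](R)))) → 5
  σ[b>5]((U − π[e,b](ρ[b/h](ρ[e/f](R))))) → 1

== RESULT ==
e | b
9 | 6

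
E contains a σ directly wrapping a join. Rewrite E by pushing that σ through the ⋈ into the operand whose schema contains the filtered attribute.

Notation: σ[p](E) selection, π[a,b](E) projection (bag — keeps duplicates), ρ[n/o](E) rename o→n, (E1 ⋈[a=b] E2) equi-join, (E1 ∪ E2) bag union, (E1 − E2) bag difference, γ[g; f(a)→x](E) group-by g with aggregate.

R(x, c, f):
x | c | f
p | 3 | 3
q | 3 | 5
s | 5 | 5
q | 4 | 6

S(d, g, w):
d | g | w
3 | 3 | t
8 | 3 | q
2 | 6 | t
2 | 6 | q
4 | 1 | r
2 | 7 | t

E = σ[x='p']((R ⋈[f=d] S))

σ filters on x, owned by the left side.
E' = (σ[x='p'](R) ⋈[f=d] S)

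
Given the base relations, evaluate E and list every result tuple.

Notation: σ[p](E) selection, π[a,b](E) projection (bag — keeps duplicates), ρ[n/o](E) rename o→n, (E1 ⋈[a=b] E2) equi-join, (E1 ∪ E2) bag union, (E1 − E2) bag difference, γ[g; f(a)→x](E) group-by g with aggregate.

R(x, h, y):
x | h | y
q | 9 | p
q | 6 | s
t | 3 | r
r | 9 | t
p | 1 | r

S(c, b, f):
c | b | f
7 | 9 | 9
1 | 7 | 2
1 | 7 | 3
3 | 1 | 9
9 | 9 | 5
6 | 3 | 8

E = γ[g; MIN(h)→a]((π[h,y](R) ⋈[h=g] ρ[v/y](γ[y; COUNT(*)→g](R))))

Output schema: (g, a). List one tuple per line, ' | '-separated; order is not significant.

Stepwise |·|:
  R → 5
  π[h,y](R) → 5
  R → 5
  γ[y; COUNT(*)→g](R) → 4
  ρ[v/y](γ[y; COUNT(*)→g](R)) → 4
  (π[h,y](R) ⋈[h=g] ρ[v/y](γ[y; COUNT(*)→g](R))) → 3
  γ[g; MIN(h)→a]((π[h,y](R) ⋈[h=g] ρ[v/y](γ[y; COUNT(*)→g](R)))) → 1

== RESULT ==
g | a
1 | 1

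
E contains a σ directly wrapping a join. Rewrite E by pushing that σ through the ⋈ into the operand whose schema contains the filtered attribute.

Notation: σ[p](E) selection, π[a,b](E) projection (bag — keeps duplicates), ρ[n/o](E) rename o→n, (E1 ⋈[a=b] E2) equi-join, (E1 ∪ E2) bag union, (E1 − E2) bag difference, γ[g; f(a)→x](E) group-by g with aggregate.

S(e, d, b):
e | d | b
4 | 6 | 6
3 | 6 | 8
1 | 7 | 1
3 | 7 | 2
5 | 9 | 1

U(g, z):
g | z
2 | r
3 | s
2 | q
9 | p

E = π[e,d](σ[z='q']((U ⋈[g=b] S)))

σ filters on z, owned by the left side.
E' = π[e,d]((σ[z='q'](U) ⋈[g=b] S))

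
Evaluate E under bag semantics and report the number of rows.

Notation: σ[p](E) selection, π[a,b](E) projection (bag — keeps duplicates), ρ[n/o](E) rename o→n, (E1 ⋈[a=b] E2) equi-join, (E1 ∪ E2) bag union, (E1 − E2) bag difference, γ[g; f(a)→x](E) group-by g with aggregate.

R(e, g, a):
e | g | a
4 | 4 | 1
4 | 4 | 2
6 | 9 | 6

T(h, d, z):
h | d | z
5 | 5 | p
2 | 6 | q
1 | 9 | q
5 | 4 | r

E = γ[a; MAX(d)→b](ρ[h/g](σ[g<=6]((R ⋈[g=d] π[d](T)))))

Per-node cardinality:
  R → 3
  T → 4
  π[d](T) → 4
  (R ⋈[g=d] π[d](T)) → 3
  σ[g<=6]((R ⋈[g=d] π[d](T))) → 2
  ρ[h/g](σ[g<=6]((R ⋈[g=d] π[d](T)))) → 2
  γ[a; MAX(d)→b](ρ[h/g](σ[g<=6]((R ⋈[g=d] π[d](T))))) → 2

|E| = 2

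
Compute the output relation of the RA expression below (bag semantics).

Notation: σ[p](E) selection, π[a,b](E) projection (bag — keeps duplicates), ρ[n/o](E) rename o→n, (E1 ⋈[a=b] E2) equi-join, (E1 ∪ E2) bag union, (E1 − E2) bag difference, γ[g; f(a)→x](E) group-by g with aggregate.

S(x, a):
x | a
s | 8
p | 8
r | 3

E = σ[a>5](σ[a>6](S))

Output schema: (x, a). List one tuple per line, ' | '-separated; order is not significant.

Row counts bottom-up:
  S → 3
  σ[a>6](S) → 2
  σ[a>5](σ[a>6](S)) → 2

== RESULT ==
x | a
p | 8
s | 8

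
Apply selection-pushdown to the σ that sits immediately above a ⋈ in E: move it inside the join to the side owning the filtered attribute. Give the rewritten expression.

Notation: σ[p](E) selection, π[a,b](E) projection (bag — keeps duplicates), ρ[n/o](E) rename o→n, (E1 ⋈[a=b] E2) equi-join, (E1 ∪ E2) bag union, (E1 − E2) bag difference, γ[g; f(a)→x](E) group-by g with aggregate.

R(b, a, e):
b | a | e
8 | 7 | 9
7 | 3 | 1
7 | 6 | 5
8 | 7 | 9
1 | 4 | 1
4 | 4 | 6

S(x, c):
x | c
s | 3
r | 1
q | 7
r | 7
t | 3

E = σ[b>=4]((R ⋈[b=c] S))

σ filters on b, owned by the left side.
E' = (σ[b>=4](R) ⋈[b=c] S)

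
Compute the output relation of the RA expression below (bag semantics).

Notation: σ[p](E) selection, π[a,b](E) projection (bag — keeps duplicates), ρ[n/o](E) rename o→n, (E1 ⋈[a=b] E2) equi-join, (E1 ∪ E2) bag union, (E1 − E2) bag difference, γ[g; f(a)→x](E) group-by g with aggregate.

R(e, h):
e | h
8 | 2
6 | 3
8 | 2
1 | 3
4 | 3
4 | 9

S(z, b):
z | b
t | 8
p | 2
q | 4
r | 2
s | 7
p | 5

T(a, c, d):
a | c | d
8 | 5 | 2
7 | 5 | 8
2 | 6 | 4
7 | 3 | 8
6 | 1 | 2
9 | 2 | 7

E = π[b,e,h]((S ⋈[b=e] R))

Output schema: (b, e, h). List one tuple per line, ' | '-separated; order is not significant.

Row counts bottom-up:
  S → 6
  R → 6
  (S ⋈[b=e] R) → 4
  π[b,e,h]((S ⋈[b=e] R)) → 4

== RESULT ==
b | e | h
4 | 4 | 3
4 | 4 | 9
8 | 8 | 2
8 | 8 | 2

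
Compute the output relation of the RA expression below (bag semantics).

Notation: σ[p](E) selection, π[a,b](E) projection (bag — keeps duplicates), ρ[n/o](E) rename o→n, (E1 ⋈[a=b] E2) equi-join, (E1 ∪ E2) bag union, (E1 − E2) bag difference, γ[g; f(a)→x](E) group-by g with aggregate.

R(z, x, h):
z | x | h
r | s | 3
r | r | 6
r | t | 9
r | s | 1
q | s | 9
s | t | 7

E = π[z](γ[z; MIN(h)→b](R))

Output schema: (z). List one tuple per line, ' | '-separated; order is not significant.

Row counts bottom-up:
  R → 6
  γ[z; MIN(h)→b](R) → 3
  π[z](γ[z; MIN(h)→b](R)) → 3

== RESULT ==
z
q
r
s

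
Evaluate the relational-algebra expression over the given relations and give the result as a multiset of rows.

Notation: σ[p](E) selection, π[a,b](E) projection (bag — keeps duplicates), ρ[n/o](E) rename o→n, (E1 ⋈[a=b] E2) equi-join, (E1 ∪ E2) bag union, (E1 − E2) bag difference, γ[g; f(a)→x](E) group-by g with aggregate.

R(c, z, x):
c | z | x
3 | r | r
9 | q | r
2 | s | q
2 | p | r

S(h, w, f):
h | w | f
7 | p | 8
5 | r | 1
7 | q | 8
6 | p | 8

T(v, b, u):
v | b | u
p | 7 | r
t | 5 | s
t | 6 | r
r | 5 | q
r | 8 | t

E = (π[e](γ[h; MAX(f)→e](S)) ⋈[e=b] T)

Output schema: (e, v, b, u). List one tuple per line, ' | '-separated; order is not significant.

Stepwise |·|:
  S → 4
  γ[h; MAX(f)→e](S) → 3
  π[e](γ[h; MAX(f)→e](S)) → 3
  T → 5
  (π[e](γ[h; MAX(f)→e](S)) ⋈[e=b] T) → 2

== RESULT ==
e | v | b | u
8 | r | 8 | t
8 | r | 8 | t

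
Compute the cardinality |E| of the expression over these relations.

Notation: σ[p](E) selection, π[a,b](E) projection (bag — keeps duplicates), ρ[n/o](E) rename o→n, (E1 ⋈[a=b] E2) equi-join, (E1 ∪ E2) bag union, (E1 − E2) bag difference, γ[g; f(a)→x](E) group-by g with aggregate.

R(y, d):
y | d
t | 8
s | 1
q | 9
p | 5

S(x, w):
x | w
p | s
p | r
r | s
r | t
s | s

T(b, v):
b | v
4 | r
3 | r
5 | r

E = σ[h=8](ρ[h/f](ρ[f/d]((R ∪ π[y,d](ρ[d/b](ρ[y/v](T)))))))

Stepwise |·|:
  R → 4
  T → 3
  ρ[y/v](T) → 3
  ρ[d/b](ρ[y/v](T)) → 3
  π[y,d](ρ[d/b](ρ[y/v](T))) → 3
  (R ∪ π[y,d](ρ[d/b](ρ[y/v](T)))) → 7
  ρ[f/d]((R ∪ π[y,d](ρ[d/b](ρ[y/v](T))))) → 7
  ρ[h/f](ρ[f/d]((R ∪ π[y,d](ρ[d/b](ρ[y/v](T)))))) → 7
  σ[h=8](ρ[h/f](ρ[f/d]((R ∪ π[y,d](ρ[d/b](ρ[y/v](T))))))) → 1

|E| = 1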